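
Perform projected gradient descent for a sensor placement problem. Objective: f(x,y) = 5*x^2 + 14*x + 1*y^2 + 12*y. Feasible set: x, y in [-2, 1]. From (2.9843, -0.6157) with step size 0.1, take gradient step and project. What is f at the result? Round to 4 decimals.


Step 1: Compute gradient at (2.9843, -0.6157).
grad_x = 2*5*2.9843 + 14 = 43.843
grad_y = 2*1*-0.6157 + 12 = 10.7686
Step 2: Gradient step.
x_raw = 2.9843 - 0.1*43.843 = -1.4
y_raw = -0.6157 - 0.1*10.7686 = -1.6926
Step 3: Project onto [-2, 1].
x_proj = clip(-1.4) = -1.4
y_proj = clip(-1.6926) = -1.6926
Step 4: Evaluate f.
f(-1.4, -1.6926) = -27.246


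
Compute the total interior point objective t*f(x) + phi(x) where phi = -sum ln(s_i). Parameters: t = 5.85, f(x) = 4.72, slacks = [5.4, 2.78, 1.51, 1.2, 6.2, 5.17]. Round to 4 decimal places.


Step 1: Compute log-barrier.
ln values: [1.6864, 1.0225, 0.4121, 0.1823, 1.8245, 1.6429]
phi = -(1.6864 + 1.0225 + 0.4121 + 0.1823 + 1.8245 + 1.6429) = -6.7707
Step 2: Compute augmented objective.
t*f(x) = 5.85*4.72 = 27.612
Total = 27.612 - 6.7707 = 20.8413


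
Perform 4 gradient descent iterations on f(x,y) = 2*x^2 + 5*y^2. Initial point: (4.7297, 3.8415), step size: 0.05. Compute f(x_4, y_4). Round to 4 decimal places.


Gradient descent on f(x,y) = 2*x^2 + 5*y^2.
Starting point: (4.7297, 3.8415), alpha = 0.05
Step 1: grad_x = 2*2*4.7297 = 18.9188, grad_y = 2*5*3.8415 = 38.415
  x_1 = 4.7297 - 0.05*18.9188 = 3.7838
  y_1 = 3.8415 - 0.05*38.415 = 1.9208
Step 2: grad_x = 2*2*3.7838 = 15.135, grad_y = 2*5*1.9208 = 19.2075
  x_2 = 3.7838 - 0.05*15.135 = 3.027
  y_2 = 1.9208 - 0.05*19.2075 = 0.9604
Step 3: grad_x = 2*2*3.027 = 12.108, grad_y = 2*5*0.9604 = 9.6038
  x_3 = 3.027 - 0.05*12.108 = 2.4216
  y_3 = 0.9604 - 0.05*9.6038 = 0.4802
Step 4: grad_x = 2*2*2.4216 = 9.6864, grad_y = 2*5*0.4802 = 4.8019
  x_4 = 2.4216 - 0.05*9.6864 = 1.9373
  y_4 = 0.4802 - 0.05*4.8019 = 0.2401
f(1.9373, 0.2401) = 2*1.9373^2 + 5*0.2401^2 = 7.7944


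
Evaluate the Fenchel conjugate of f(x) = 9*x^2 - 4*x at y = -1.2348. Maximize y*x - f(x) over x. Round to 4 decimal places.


f*(y) = sup_x {y*x - a*x^2 - b*x} = sup_x {(y-b)*x - a*x^2}
FOC: (y - b) - 2a*x = 0 => x* = (y - b)/(2a)
x* = (-1.2348 + 4)/(2*9) = 0.1536
f*(-1.2348) = (y-b)^2/(4a) = (-1.2348 + 4)^2/(4*9)
= 7.6463/36 = 0.2124


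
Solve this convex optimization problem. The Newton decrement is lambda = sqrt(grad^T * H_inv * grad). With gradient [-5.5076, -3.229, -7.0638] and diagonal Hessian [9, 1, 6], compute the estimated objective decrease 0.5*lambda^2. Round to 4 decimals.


Step 1: H is diagonal, so H^(-1) * g = [-0.612, -3.229, -1.1773].
Step 2: g^T H^(-1) g = sum_i g_i^2 / H_ii
  = (-5.5076)^2/9 + (-3.229)^2/1 + (-7.0638)^2/6
  = 3.3704 + 10.4264 + 8.3162 = 22.1131
Step 3: Objective decrease = 0.5 * g^T H^(-1) g = 11.0565


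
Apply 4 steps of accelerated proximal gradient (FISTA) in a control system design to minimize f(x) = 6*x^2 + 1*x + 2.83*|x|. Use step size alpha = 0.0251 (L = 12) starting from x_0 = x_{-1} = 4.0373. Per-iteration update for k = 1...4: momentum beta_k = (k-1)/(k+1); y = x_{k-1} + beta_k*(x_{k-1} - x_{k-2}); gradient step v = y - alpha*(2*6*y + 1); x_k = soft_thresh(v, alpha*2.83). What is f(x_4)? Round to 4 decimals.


FISTA on f(x) = 6*x^2 + 1*x + 2.83*|x|
L = 12, alpha = 0.0251
Iteration 1: beta = 0.0, y = 4.0373 + 0.0*(4.0373 - 4.0373) = 4.0373
  grad(y) = 49.4476, v = y - alpha*grad = 2.7962
  prox(v) = soft_thresh(2.7962, 0.071) = 2.7251
Iteration 2: beta = 0.3333, y = 2.7251 + 0.3333*(2.7251 - 4.0373) = 2.2877
  grad(y) = 28.4529, v = y - alpha*grad = 1.5736
  prox(v) = soft_thresh(1.5736, 0.071) = 1.5025
Iteration 3: beta = 0.5, y = 1.5025 + 0.5*(1.5025 - 2.7251) = 0.8912
  grad(y) = 11.695, v = y - alpha*grad = 0.5977
  prox(v) = soft_thresh(0.5977, 0.071) = 0.5267
Iteration 4: beta = 0.6, y = 0.5267 + 0.6*(0.5267 - 1.5025) = -0.0589
  grad(y) = 0.2938, v = y - alpha*grad = -0.0662
  prox(v) = soft_thresh(-0.0662, 0.071) = 0.0
f(x_4) = 6*0.0^2 + 1*0.0 + 2.83*|0.0| = 0.0


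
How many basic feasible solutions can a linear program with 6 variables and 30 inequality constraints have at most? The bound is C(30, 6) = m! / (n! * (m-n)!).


Each vertex corresponds to some choice of n active constraints out of m, so the number of vertices is at most C(m, n) = m! / (n!(m-n)!).
m = 30, n = 6
Numerator: 30 * 29 * 28 * 27 * 26 * 25
Denominator: 6! = 720
C(30, 6) = 593775


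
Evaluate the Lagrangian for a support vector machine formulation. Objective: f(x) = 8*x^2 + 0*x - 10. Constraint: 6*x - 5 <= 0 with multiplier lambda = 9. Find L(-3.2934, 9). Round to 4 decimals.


Step 1: Evaluate f(x).
f(-3.2934) = 8*(-3.2934)^2 + 0*(-3.2934) - 10 = 76.7719
Step 2: Evaluate g(x).
g(-3.2934) = 6*-3.2934 - 5 = -24.7604
Step 3: Compute Lagrangian.
L = 76.7719 + 9*-24.7604 = -146.0717


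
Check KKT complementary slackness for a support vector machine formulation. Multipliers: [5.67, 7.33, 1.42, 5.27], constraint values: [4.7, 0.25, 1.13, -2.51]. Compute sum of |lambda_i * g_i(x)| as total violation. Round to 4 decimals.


KKT complementary slackness check:
lambda_1 * g_1 = 5.67 * 4.7 = 26.649
lambda_2 * g_2 = 7.33 * 0.25 = 1.8325
lambda_3 * g_3 = 1.42 * 1.13 = 1.6046
lambda_4 * g_4 = 5.27 * -2.51 = -13.2277
Total violation = 26.649 + 1.8325 + 1.6046 + 13.2277 = 43.3138


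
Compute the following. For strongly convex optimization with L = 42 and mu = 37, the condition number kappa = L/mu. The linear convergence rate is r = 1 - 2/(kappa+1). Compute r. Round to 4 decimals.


Step 1: Compute the condition number.
kappa = L/mu = 42/37 = 1.1351
Step 2: Compute the convergence rate.
r = 1 - 2/(kappa + 1) = 1 - 2*mu/(L + mu) = (L - mu)/(L + mu) = 5/79 = 0.0633


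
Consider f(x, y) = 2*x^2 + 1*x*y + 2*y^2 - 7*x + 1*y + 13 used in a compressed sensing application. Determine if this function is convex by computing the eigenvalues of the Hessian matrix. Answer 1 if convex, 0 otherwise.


The Hessian of f(x,y) = 2*x^2 + 1*x*y + 2*y^2 - 7*x + 1*y + 13 is:
H = [[4, 1], [1, 4]]
Trace = 4 + 4 = 8
Determinant = 4*4 - (1)^2 = 15
Discriminant = (8)^2 - 4*15 = 4.0
Eigenvalues: lambda_1 = 3.0, lambda_2 = 5.0
The function is convex.

1


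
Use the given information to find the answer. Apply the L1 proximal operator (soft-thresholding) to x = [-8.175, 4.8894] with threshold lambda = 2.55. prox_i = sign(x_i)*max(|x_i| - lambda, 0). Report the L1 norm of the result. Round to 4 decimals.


Soft-thresholding with lambda = 2.55:
prox(-8.175) = sign(-8.175)*max(|-8.175| - 2.55, 0) = -5.625
prox(4.8894) = sign(4.8894)*max(|4.8894| - 2.55, 0) = 2.3394
prox(x) = [-5.625, 2.3394]
||prox(x)||_1 = 5.625 + 2.3394 = 7.9644


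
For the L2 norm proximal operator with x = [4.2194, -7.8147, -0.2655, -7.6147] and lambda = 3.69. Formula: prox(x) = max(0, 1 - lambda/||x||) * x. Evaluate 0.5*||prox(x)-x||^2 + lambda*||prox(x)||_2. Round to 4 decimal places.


Step 1: Compute ||x||.
||x|| = 11.7016
Step 2: Compute scaling factor.
scale = max(0, 1 - 3.69/11.7016) = 0.6847
Step 3: prox(x) = [2.8888, -5.3504, -0.1818, -5.2135]
||prox(x)|| = 8.0116
Step 4: Proximal objective.
0.5*||prox-x||^2 = 6.8081
lambda*||prox|| = 29.5628
Total = 36.3708


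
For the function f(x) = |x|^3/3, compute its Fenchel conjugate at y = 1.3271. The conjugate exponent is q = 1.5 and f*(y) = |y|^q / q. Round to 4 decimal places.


The conjugate exponent q satisfies 1/p + 1/q = 1.
p = 3, so q = 3/(3 - 1) = 1.5
|y|^q = 1.3271^1.5 = 1.5288
f*(1.3271) = 1.5288 / 1.5 = 1.0192


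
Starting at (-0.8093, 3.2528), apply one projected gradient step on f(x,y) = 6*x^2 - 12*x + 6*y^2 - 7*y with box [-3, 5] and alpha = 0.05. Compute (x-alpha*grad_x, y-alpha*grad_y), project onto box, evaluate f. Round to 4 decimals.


Step 1: Compute gradient at (-0.8093, 3.2528).
grad_x = 2*6*-0.8093 - 12 = -21.7116
grad_y = 2*6*3.2528 - 7 = 32.0336
Step 2: Gradient step.
x_raw = -0.8093 - 0.05*-21.7116 = 0.2763
y_raw = 3.2528 - 0.05*32.0336 = 1.6511
Step 3: Project onto [-3, 5].
x_proj = clip(0.2763) = 0.2763
y_proj = clip(1.6511) = 1.6511
Step 4: Evaluate f.
f(0.2763, 1.6511) = 1.942


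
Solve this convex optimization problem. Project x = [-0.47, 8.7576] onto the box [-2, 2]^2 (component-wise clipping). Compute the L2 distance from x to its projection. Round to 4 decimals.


Project each component onto [-2, 2].
clip(-0.47) = -0.47, clip(8.7576) = 2.0
Projection = [-0.47, 2.0]
Squared diffs: [0.0, 45.6652]
Distance = sqrt(45.6652) = 6.7576


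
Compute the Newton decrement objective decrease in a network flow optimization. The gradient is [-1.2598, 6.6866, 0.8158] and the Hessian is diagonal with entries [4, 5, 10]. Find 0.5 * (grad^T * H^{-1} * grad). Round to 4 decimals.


Step 1: H is diagonal, so H^(-1) * g = [-0.315, 1.3373, 0.0816].
Step 2: g^T H^(-1) g = sum_i g_i^2 / H_ii
  = (-1.2598)^2/4 + (6.6866)^2/5 + (0.8158)^2/10
  = 0.3968 + 8.9421 + 0.0666 = 9.4055
Step 3: Objective decrease = 0.5 * g^T H^(-1) g = 4.7027


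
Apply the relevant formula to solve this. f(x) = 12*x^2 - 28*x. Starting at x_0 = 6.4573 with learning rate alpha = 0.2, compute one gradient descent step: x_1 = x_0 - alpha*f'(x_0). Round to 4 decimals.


We compute the gradient at x_0 and apply the update.
f'(x) = 24*x - 28
f'(6.4573) = 24*6.4573 - 28 = 126.9752
x_1 = 6.4573 - 0.2*126.9752 = -18.9377


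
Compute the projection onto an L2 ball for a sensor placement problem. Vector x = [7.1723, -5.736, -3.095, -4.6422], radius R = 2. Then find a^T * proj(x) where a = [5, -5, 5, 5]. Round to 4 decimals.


Step 1: Compute ||x|| (intermediates to 6 decimals).
||x|| = sqrt(7.1723^2 + (-5.736)^2 + (-3.095)^2 + (-4.6422)^2) = 10.745819
Step 2: Project.
Since ||x|| > R, scale = R/||x|| = 2/10.745819 = 0.186119, proj(x) = scale * x
proj(x) = [1.334901, -1.067579, -0.576038, -0.864002]
Step 3: Dot product.
a^T * proj(x) = 5*1.334901 - 5*(-1.067579) + 5*(-0.576038) + 5*(-0.864002) = 4.8122


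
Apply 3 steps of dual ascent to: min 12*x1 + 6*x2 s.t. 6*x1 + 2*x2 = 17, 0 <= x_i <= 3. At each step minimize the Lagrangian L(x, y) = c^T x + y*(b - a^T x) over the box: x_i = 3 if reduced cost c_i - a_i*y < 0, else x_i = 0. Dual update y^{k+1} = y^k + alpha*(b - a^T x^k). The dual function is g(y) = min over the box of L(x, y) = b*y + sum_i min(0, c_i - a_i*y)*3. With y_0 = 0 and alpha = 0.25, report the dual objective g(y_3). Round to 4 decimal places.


Dual ascent for LP: min 12*x1 + 6*x2, 6*x1 + 2*x2 = 17, 0 <= x_i <= 3
Step 1: y^k = 0.0, reduced costs: (12.0, 6.0)
  x^k = (0.0, 0.0), subgradient = b - a^T x = 17.0
  y^{k+1} = 0.0 + 0.25*17.0 = 4.25
Step 2: y^k = 4.25, reduced costs: (-13.5, -2.5)
  x^k = (3.0, 3.0), subgradient = b - a^T x = -7.0
  y^{k+1} = 4.25 + 0.25*-7.0 = 2.5
Step 3: y^k = 2.5, reduced costs: (-3.0, 1.0)
  x^k = (3.0, 0.0), subgradient = b - a^T x = -1.0
  y^{k+1} = 2.5 + 0.25*-1.0 = 2.25
Dual objective at y_3 = 2.25: reduced costs (-1.5, 1.5), box minimizer x = (3.0, 0.0)
g(y_3) = b*y + (c1 - a1*y)*x1 + (c2 - a2*y)*x2 = 17*2.25 + (-1.5)*3.0 + 1.5*0.0 = 38.25 - 4.5 + 0.0 = 33.75


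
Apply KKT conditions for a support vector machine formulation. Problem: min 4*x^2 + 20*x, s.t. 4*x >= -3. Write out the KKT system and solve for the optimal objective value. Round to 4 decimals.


Step 1: Try lambda = 0 (constraint inactive).
x_unc = -20/(2*4) = -2.5
Check: 4*-2.5 = -10.0 < -3 -- violated!
Step 2: Constraint must be active: 4*x = -3
x* = -3/4 = -0.75
lambda = (2*4*(-0.75) + 20)/4 = 3.5
Step 3: Compute optimal value.
f(x*) = 4*(-0.75)^2 + 20*(-0.75) = -12.75


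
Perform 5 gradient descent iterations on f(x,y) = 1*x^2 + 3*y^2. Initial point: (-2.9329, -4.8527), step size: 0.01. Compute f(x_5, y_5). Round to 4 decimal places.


Gradient descent on f(x,y) = 1*x^2 + 3*y^2.
Starting point: (-2.9329, -4.8527), alpha = 0.01
Step 1: grad_x = 2*1*-2.9329 = -5.8658, grad_y = 2*3*-4.8527 = -29.1162
  x_1 = -2.9329 - 0.01*-5.8658 = -2.8742
  y_1 = -4.8527 - 0.01*-29.1162 = -4.5615
Step 2: grad_x = 2*1*-2.8742 = -5.7485, grad_y = 2*3*-4.5615 = -27.3692
  x_2 = -2.8742 - 0.01*-5.7485 = -2.8168
  y_2 = -4.5615 - 0.01*-27.3692 = -4.2878
Step 3: grad_x = 2*1*-2.8168 = -5.6335, grad_y = 2*3*-4.2878 = -25.7271
  x_3 = -2.8168 - 0.01*-5.6335 = -2.7604
  y_3 = -4.2878 - 0.01*-25.7271 = -4.0306
Step 4: grad_x = 2*1*-2.7604 = -5.5208, grad_y = 2*3*-4.0306 = -24.1834
  x_4 = -2.7604 - 0.01*-5.5208 = -2.7052
  y_4 = -4.0306 - 0.01*-24.1834 = -3.7887
Step 5: grad_x = 2*1*-2.7052 = -5.4104, grad_y = 2*3*-3.7887 = -22.7324
  x_5 = -2.7052 - 0.01*-5.4104 = -2.6511
  y_5 = -3.7887 - 0.01*-22.7324 = -3.5614
f(-2.6511, -3.5614) = 1*(-2.6511)^2 + 3*(-3.5614)^2 = 45.0794


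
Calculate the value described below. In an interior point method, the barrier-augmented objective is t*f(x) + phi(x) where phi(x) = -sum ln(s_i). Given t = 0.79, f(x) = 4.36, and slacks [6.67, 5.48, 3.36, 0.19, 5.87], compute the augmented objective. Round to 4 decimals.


Step 1: Compute log-barrier.
ln values: [1.8976, 1.7011, 1.2119, -1.6607, 1.7699]
phi = -(1.8976 + 1.7011 + 1.2119 - 1.6607 + 1.7699) = -4.9198
Step 2: Compute augmented objective.
t*f(x) = 0.79*4.36 = 3.4444
Total = 3.4444 - 4.9198 = -1.4754


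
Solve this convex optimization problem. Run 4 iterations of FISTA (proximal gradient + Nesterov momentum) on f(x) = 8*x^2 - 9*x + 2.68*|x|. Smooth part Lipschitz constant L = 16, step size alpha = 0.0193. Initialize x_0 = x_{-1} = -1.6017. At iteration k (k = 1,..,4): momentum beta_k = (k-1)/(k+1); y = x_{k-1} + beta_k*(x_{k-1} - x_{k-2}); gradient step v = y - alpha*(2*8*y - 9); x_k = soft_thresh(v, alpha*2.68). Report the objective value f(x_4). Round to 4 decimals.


FISTA on f(x) = 8*x^2 - 9*x + 2.68*|x|
L = 16, alpha = 0.0193
Iteration 1: beta = 0.0, y = -1.6017 + 0.0*(-1.6017 + 1.6017) = -1.6017
  grad(y) = -34.6272, v = y - alpha*grad = -0.9334
  prox(v) = soft_thresh(-0.9334, 0.0517) = -0.8817
Iteration 2: beta = 0.3333, y = -0.8817 + 0.3333*(-0.8817 + 1.6017) = -0.6417
  grad(y) = -19.2666, v = y - alpha*grad = -0.2698
  prox(v) = soft_thresh(-0.2698, 0.0517) = -0.2181
Iteration 3: beta = 0.5, y = -0.2181 + 0.5*(-0.2181 + 0.8817) = 0.1137
  grad(y) = -7.1808, v = y - alpha*grad = 0.2523
  prox(v) = soft_thresh(0.2523, 0.0517) = 0.2006
Iteration 4: beta = 0.6, y = 0.2006 + 0.6*(0.2006 + 0.2181) = 0.4518
  grad(y) = -1.7719, v = y - alpha*grad = 0.486
  prox(v) = soft_thresh(0.486, 0.0517) = 0.4342
f(x_4) = 8*0.4342^2 - 9*0.4342 + 2.68*|0.4342| = -1.2359


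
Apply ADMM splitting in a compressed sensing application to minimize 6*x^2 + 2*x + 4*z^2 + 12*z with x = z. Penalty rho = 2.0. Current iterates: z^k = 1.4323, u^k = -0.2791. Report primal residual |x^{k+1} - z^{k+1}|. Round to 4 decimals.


ADMM iteration with rho = 2.0, z^k = 1.4323, u^k = -0.2791
Step 1: x-update.
Minimize 6*x^2 + 2*x + (2.0/2)*(x - 1.4323 - 0.2791)^2
FOC: (2*6 + 2.0)*x = -2 + 2.0*(1.4323 + 0.2791)
x^{k+1} = 0.1016
Step 2: z-update.
Minimize 4*z^2 + 12*z + (2.0/2)*(0.1016 - z - 0.2791)^2
FOC: (2*4 + 2.0)*z = -12 + 2.0*(0.1016 - 0.2791)
z^{k+1} = -1.2355
Step 3: u-update.
u^{k+1} = -0.2791 + 0.1016 + 1.2355 = 1.058
Step 4: Primal residual = |0.1016 + 1.2355| = 1.3371


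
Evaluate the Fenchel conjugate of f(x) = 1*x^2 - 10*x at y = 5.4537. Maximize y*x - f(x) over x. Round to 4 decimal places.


f*(y) = sup_x {y*x - a*x^2 - b*x} = sup_x {(y-b)*x - a*x^2}
FOC: (y - b) - 2a*x = 0 => x* = (y - b)/(2a)
x* = (5.4537 + 10)/(2*1) = 7.7269
f*(5.4537) = (y-b)^2/(4a) = (5.4537 + 10)^2/(4*1)
= 238.8168/4 = 59.7042


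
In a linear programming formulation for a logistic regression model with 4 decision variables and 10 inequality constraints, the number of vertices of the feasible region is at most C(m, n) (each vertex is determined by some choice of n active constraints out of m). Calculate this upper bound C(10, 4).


Each vertex corresponds to some choice of n active constraints out of m, so the number of vertices is at most C(m, n) = m! / (n!(m-n)!).
m = 10, n = 4
Numerator: 10 * 9 * 8 * 7
Denominator: 4! = 24
C(10, 4) = 210


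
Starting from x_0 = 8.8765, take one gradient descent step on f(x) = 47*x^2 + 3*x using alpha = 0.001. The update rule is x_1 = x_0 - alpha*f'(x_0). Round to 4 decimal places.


We compute the gradient at x_0 and apply the update.
f'(x) = 94*x + 3
f'(8.8765) = 94*8.8765 + 3 = 837.391
x_1 = 8.8765 - 0.001*837.391 = 8.0391


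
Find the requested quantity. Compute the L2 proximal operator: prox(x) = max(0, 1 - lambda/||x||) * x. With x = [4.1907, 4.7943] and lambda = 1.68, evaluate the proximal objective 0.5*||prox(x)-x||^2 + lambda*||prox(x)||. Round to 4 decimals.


Step 1: Compute ||x||.
||x|| = 6.3677
Step 2: Compute scaling factor.
scale = max(0, 1 - 1.68/6.3677) = 0.7362
Step 3: prox(x) = [3.0851, 3.5294]
||prox(x)|| = 4.6877
Step 4: Proximal objective.
0.5*||prox-x||^2 = 1.4112
lambda*||prox|| = 7.8753
Total = 9.2865


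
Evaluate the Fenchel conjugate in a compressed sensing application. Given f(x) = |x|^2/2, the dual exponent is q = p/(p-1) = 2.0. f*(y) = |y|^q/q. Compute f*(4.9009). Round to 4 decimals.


The conjugate exponent q satisfies 1/p + 1/q = 1.
p = 2, so q = 2/(2 - 1) = 2.0
|y|^q = 4.9009^2.0 = 24.0188
f*(4.9009) = 24.0188 / 2.0 = 12.0094


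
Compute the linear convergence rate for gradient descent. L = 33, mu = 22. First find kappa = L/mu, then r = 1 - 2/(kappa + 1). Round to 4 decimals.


Step 1: Compute the condition number.
kappa = L/mu = 33/22 = 1.5
Step 2: Compute the convergence rate.
r = 1 - 2/(kappa + 1) = 1 - 2*mu/(L + mu) = (L - mu)/(L + mu) = 11/55 = 0.2


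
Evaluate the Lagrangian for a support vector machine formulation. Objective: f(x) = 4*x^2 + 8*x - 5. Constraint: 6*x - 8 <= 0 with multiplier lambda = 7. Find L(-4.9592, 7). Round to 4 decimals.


Step 1: Evaluate f(x).
f(-4.9592) = 4*(-4.9592)^2 + 8*(-4.9592) - 5 = 53.7011
Step 2: Evaluate g(x).
g(-4.9592) = 6*-4.9592 - 8 = -37.7552
Step 3: Compute Lagrangian.
L = 53.7011 + 7*-37.7552 = -210.5853


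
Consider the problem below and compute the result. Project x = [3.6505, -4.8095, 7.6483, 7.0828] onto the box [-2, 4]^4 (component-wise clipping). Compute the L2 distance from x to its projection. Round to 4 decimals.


Project each component onto [-2, 4].
clip(3.6505) = 3.6505, clip(-4.8095) = -2.0, clip(7.6483) = 4.0, clip(7.0828) = 4.0
Projection = [3.6505, -2.0, 4.0, 4.0]
Squared diffs: [0.0, 7.8933, 13.3101, 9.5037]
Distance = sqrt(30.7071) = 5.5414


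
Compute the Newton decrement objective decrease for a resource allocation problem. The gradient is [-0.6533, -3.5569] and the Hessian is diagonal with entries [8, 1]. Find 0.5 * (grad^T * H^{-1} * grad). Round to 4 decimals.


Step 1: H is diagonal, so H^(-1) * g = [-0.0817, -3.5569].
Step 2: g^T H^(-1) g = sum_i g_i^2 / H_ii
  = (-0.6533)^2/8 + (-3.5569)^2/1
  = 0.0534 + 12.6515 = 12.7049
Step 3: Objective decrease = 0.5 * g^T H^(-1) g = 6.3524


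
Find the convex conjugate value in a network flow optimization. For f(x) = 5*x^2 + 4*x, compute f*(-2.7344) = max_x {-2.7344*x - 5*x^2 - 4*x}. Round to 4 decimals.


f*(y) = sup_x {y*x - a*x^2 - b*x} = sup_x {(y-b)*x - a*x^2}
FOC: (y - b) - 2a*x = 0 => x* = (y - b)/(2a)
x* = (-2.7344 - 4)/(2*5) = -0.6734
f*(-2.7344) = (y-b)^2/(4a) = (-2.7344 - 4)^2/(4*5)
= 45.3521/20 = 2.2676


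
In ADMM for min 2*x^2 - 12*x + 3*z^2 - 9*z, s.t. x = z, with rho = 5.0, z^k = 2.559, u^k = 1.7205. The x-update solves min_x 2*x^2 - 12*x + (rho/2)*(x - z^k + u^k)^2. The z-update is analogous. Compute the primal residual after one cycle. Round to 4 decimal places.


ADMM iteration with rho = 5.0, z^k = 2.559, u^k = 1.7205
Step 1: x-update.
Minimize 2*x^2 - 12*x + (5.0/2)*(x - 2.559 + 1.7205)^2
FOC: (2*2 + 5.0)*x = 12 + 5.0*(2.559 - 1.7205)
x^{k+1} = 1.7992
Step 2: z-update.
Minimize 3*z^2 - 9*z + (5.0/2)*(1.7992 - z + 1.7205)^2
FOC: (2*3 + 5.0)*z = 9 + 5.0*(1.7992 + 1.7205)
z^{k+1} = 2.418
Step 3: u-update.
u^{k+1} = 1.7205 + 1.7992 - 2.418 = 1.1016
Step 4: Primal residual = |1.7992 - 2.418| = 0.6189


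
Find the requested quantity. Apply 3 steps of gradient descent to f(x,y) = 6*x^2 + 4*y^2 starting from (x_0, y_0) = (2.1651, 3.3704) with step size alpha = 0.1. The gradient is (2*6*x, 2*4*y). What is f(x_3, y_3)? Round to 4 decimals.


Gradient descent on f(x,y) = 6*x^2 + 4*y^2.
Starting point: (2.1651, 3.3704), alpha = 0.1
Step 1: grad_x = 2*6*2.1651 = 25.9812, grad_y = 2*4*3.3704 = 26.9632
  x_1 = 2.1651 - 0.1*25.9812 = -0.433
  y_1 = 3.3704 - 0.1*26.9632 = 0.6741
Step 2: grad_x = 2*6*-0.433 = -5.1962, grad_y = 2*4*0.6741 = 5.3926
  x_2 = -0.433 - 0.1*-5.1962 = 0.0866
  y_2 = 0.6741 - 0.1*5.3926 = 0.1348
Step 3: grad_x = 2*6*0.0866 = 1.0392, grad_y = 2*4*0.1348 = 1.0785
  x_3 = 0.0866 - 0.1*1.0392 = -0.0173
  y_3 = 0.1348 - 0.1*1.0785 = 0.027
f(-0.0173, 0.027) = 6*(-0.0173)^2 + 4*0.027^2 = 0.0047


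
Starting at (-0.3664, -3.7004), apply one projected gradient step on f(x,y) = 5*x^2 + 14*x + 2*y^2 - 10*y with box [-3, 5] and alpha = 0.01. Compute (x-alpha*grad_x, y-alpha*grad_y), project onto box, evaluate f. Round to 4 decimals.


Step 1: Compute gradient at (-0.3664, -3.7004).
grad_x = 2*5*-0.3664 + 14 = 10.336
grad_y = 2*2*-3.7004 - 10 = -24.8016
Step 2: Gradient step.
x_raw = -0.3664 - 0.01*10.336 = -0.4698
y_raw = -3.7004 - 0.01*-24.8016 = -3.4524
Step 3: Project onto [-3, 5].
x_proj = clip(-0.4698) = -0.4698
y_proj = clip(-3.4524) = -3.0
Step 4: Evaluate f.
f(-0.4698, -3.0) = 42.5267


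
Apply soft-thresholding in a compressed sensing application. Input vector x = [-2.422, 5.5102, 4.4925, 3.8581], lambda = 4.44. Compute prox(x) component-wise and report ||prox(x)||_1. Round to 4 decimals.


Soft-thresholding with lambda = 4.44:
prox(-2.422) = sign(-2.422)*max(|-2.422| - 4.44, 0) = 0.0
prox(5.5102) = sign(5.5102)*max(|5.5102| - 4.44, 0) = 1.0702
prox(4.4925) = sign(4.4925)*max(|4.4925| - 4.44, 0) = 0.0525
prox(3.8581) = sign(3.8581)*max(|3.8581| - 4.44, 0) = 0.0
prox(x) = [0.0, 1.0702, 0.0525, 0.0]
||prox(x)||_1 = 0.0 + 1.0702 + 0.0525 + 0.0 = 1.1227


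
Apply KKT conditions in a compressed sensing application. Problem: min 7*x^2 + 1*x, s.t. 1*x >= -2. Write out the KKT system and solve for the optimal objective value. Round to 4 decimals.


Step 1: Try lambda = 0 (constraint inactive).
Stationarity: 2*7*x + 1 = 0
x* = -1/(2*7) = -1/14 = -0.0714 (rounded; the exact value -1/14 is used below)
Check constraint: 1*-0.0714 = -0.0714 >= -2 -- satisfied.
Step 2: Compute optimal value.
f(x*) = 7*(-1/14)^2 + 1*(-1/14) = -0.0357


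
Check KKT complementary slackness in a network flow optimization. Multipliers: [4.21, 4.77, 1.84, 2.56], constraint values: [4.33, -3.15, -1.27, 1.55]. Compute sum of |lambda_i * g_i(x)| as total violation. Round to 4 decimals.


KKT complementary slackness check:
lambda_1 * g_1 = 4.21 * 4.33 = 18.2293
lambda_2 * g_2 = 4.77 * -3.15 = -15.0255
lambda_3 * g_3 = 1.84 * -1.27 = -2.3368
lambda_4 * g_4 = 2.56 * 1.55 = 3.968
Total violation = 18.2293 + 15.0255 + 2.3368 + 3.968 = 39.5596


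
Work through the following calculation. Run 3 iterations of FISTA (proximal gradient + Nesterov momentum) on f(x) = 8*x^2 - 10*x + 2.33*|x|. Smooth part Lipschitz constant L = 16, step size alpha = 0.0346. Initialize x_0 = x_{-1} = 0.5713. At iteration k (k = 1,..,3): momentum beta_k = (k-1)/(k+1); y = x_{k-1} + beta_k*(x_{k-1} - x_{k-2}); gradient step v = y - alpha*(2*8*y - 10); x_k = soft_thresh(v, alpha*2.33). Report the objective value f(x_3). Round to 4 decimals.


FISTA on f(x) = 8*x^2 - 10*x + 2.33*|x|
L = 16, alpha = 0.0346
Iteration 1: beta = 0.0, y = 0.5713 + 0.0*(0.5713 - 0.5713) = 0.5713
  grad(y) = -0.8592, v = y - alpha*grad = 0.601
  prox(v) = soft_thresh(0.601, 0.0806) = 0.5204
Iteration 2: beta = 0.3333, y = 0.5204 + 0.3333*(0.5204 - 0.5713) = 0.5034
  grad(y) = -1.9448, v = y - alpha*grad = 0.5707
  prox(v) = soft_thresh(0.5707, 0.0806) = 0.4901
Iteration 3: beta = 0.5, y = 0.4901 + 0.5*(0.4901 - 0.5204) = 0.475
  grad(y) = -2.4004, v = y - alpha*grad = 0.558
  prox(v) = soft_thresh(0.558, 0.0806) = 0.4774
f(x_3) = 8*0.4774^2 - 10*0.4774 + 2.33*|0.4774| = -1.8384


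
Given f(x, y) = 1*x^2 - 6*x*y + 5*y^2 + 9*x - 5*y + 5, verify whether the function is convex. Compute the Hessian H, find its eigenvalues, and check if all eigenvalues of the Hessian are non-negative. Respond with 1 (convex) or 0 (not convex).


The Hessian of f(x,y) = 1*x^2 - 6*x*y + 5*y^2 + 9*x - 5*y + 5 is:
H = [[2, -6], [-6, 10]]
Trace = 2 + 10 = 12
Determinant = 2*10 - (-6)^2 = -16
Discriminant = (12)^2 - 4*-16 = 208.0
Eigenvalues: lambda_1 = -1.2111, lambda_2 = 13.2111
The function is not convex.

0


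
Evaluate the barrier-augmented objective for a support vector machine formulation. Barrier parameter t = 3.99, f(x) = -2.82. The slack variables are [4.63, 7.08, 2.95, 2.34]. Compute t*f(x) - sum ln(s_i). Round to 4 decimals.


Step 1: Compute log-barrier.
ln values: [1.5326, 1.9573, 1.0818, 0.8502]
phi = -(1.5326 + 1.9573 + 1.0818 + 0.8502) = -5.4218
Step 2: Compute augmented objective.
t*f(x) = 3.99*-2.82 = -11.2518
Total = -11.2518 - 5.4218 = -16.6736


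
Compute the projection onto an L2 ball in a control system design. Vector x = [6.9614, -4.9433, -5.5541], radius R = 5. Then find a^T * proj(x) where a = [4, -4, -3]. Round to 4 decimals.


Step 1: Compute ||x|| (intermediates to 6 decimals).
||x|| = sqrt(6.9614^2 + (-4.9433)^2 + (-5.5541)^2) = 10.185545
Step 2: Project.
Since ||x|| > R, scale = R/||x|| = 5/10.185545 = 0.490892, proj(x) = scale * x
proj(x) = [3.417296, -2.426626, -2.726463]
Step 3: Dot product.
a^T * proj(x) = 4*3.417296 - 4*(-2.426626) - 3*(-2.726463) = 31.5551


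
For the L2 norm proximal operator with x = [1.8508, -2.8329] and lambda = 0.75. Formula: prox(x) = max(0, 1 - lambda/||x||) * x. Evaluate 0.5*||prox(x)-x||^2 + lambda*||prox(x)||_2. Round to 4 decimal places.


Step 1: Compute ||x||.
||x|| = 3.3839
Step 2: Compute scaling factor.
scale = max(0, 1 - 0.75/3.3839) = 0.7784
Step 3: prox(x) = [1.4406, -2.205]
||prox(x)|| = 2.6339
Step 4: Proximal objective.
0.5*||prox-x||^2 = 0.2813
lambda*||prox|| = 1.9754
Total = 2.2567


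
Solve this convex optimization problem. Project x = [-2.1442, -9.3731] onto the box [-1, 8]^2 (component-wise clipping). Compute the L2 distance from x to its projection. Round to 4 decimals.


Project each component onto [-1, 8].
clip(-2.1442) = -1.0, clip(-9.3731) = -1.0
Projection = [-1.0, -1.0]
Squared diffs: [1.3092, 70.1088]
Distance = sqrt(71.418) = 8.4509


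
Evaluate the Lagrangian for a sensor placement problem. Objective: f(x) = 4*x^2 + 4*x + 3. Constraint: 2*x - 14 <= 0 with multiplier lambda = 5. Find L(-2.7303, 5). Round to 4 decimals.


Step 1: Evaluate f(x).
f(-2.7303) = 4*(-2.7303)^2 + 4*(-2.7303) + 3 = 21.897
Step 2: Evaluate g(x).
g(-2.7303) = 2*-2.7303 - 14 = -19.4606
Step 3: Compute Lagrangian.
L = 21.897 + 5*-19.4606 = -75.406


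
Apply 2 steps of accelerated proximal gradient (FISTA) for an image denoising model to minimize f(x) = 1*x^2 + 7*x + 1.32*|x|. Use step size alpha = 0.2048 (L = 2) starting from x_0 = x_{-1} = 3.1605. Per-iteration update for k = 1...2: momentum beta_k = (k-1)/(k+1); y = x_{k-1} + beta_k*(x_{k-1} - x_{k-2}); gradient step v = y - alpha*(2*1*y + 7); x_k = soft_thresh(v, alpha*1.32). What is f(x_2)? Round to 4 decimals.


FISTA on f(x) = 1*x^2 + 7*x + 1.32*|x|
L = 2, alpha = 0.2048
Iteration 1: beta = 0.0, y = 3.1605 + 0.0*(3.1605 - 3.1605) = 3.1605
  grad(y) = 13.321, v = y - alpha*grad = 0.4324
  prox(v) = soft_thresh(0.4324, 0.2703) = 0.162
Iteration 2: beta = 0.3333, y = 0.162 + 0.3333*(0.162 - 3.1605) = -0.8375
  grad(y) = 5.3251, v = y - alpha*grad = -1.928
  prox(v) = soft_thresh(-1.928, 0.2703) = -1.6577
f(x_2) = 1*(-1.6577)^2 + 7*(-1.6577) + 1.32*|-1.6577| = -6.6678


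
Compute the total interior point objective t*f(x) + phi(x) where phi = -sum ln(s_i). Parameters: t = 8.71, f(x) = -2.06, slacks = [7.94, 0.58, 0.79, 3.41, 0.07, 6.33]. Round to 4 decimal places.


Step 1: Compute log-barrier.
ln values: [2.0719, -0.5447, -0.2357, 1.2267, -2.6593, 1.8453]
phi = -(2.0719 - 0.5447 - 0.2357 + 1.2267 - 2.6593 + 1.8453) = -1.7042
Step 2: Compute augmented objective.
t*f(x) = 8.71*-2.06 = -17.9426
Total = -17.9426 - 1.7042 = -19.6468


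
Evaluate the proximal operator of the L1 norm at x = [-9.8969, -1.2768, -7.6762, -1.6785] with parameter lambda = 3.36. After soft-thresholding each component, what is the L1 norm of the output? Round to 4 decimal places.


Soft-thresholding with lambda = 3.36:
prox(-9.8969) = sign(-9.8969)*max(|-9.8969| - 3.36, 0) = -6.5369
prox(-1.2768) = sign(-1.2768)*max(|-1.2768| - 3.36, 0) = 0.0
prox(-7.6762) = sign(-7.6762)*max(|-7.6762| - 3.36, 0) = -4.3162
prox(-1.6785) = sign(-1.6785)*max(|-1.6785| - 3.36, 0) = 0.0
prox(x) = [-6.5369, 0.0, -4.3162, 0.0]
||prox(x)||_1 = 6.5369 + 0.0 + 4.3162 + 0.0 = 10.8531


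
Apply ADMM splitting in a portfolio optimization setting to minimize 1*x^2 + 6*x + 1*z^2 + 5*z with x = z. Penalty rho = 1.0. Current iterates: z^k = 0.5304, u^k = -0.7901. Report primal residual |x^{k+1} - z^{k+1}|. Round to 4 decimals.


ADMM iteration with rho = 1.0, z^k = 0.5304, u^k = -0.7901
Step 1: x-update.
Minimize 1*x^2 + 6*x + (1.0/2)*(x - 0.5304 - 0.7901)^2
FOC: (2*1 + 1.0)*x = -6 + 1.0*(0.5304 + 0.7901)
x^{k+1} = -1.5598
Step 2: z-update.
Minimize 1*z^2 + 5*z + (1.0/2)*(-1.5598 - z - 0.7901)^2
FOC: (2*1 + 1.0)*z = -5 + 1.0*(-1.5598 - 0.7901)
z^{k+1} = -2.45
Step 3: u-update.
u^{k+1} = -0.7901 - 1.5598 + 2.45 = 0.1
Step 4: Primal residual = |-1.5598 + 2.45| = 0.8901


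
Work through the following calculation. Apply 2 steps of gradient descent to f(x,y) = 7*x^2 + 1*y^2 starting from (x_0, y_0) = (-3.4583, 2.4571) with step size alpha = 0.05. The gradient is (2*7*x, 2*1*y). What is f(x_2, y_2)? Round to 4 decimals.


Gradient descent on f(x,y) = 7*x^2 + 1*y^2.
Starting point: (-3.4583, 2.4571), alpha = 0.05
Step 1: grad_x = 2*7*-3.4583 = -48.4162, grad_y = 2*1*2.4571 = 4.9142
  x_1 = -3.4583 - 0.05*-48.4162 = -1.0375
  y_1 = 2.4571 - 0.05*4.9142 = 2.2114
Step 2: grad_x = 2*7*-1.0375 = -14.5249, grad_y = 2*1*2.2114 = 4.4228
  x_2 = -1.0375 - 0.05*-14.5249 = -0.3112
  y_2 = 2.2114 - 0.05*4.4228 = 1.9903
f(-0.3112, 1.9903) = 7*(-0.3112)^2 + 1*1.9903^2 = 4.6392


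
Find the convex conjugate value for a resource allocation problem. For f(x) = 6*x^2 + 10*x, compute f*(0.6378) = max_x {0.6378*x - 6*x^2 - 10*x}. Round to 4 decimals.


f*(y) = sup_x {y*x - a*x^2 - b*x} = sup_x {(y-b)*x - a*x^2}
FOC: (y - b) - 2a*x = 0 => x* = (y - b)/(2a)
x* = (0.6378 - 10)/(2*6) = -0.7802
f*(0.6378) = (y-b)^2/(4a) = (0.6378 - 10)^2/(4*6)
= 87.6508/24 = 3.6521


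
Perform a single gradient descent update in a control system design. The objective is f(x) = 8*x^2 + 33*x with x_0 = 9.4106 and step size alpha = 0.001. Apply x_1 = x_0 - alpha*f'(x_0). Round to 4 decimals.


We compute the gradient at x_0 and apply the update.
f'(x) = 16*x + 33
f'(9.4106) = 16*9.4106 + 33 = 183.5696
x_1 = 9.4106 - 0.001*183.5696 = 9.227


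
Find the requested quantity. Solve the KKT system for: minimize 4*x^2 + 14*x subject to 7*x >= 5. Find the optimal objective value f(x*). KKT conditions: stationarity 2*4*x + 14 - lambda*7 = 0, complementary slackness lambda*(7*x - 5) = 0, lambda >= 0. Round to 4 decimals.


Step 1: Try lambda = 0 (constraint inactive).
x_unc = -14/(2*4) = -1.75
Check: 7*-1.75 = -12.25 < 5 -- violated!
Step 2: Constraint must be active: 7*x = 5
x* = 5/7 = 0.7143 (rounded; the exact value 5/7 is used below)
lambda = (2*4*(5/7) + 14)/7 = 2.8163
Step 3: Compute optimal value.
f(x*) = 4*(5/7)^2 + 14*(5/7) = 12.0408


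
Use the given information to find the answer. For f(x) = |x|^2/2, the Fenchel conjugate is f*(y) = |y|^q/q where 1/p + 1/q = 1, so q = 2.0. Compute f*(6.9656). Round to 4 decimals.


The conjugate exponent q satisfies 1/p + 1/q = 1.
p = 2, so q = 2/(2 - 1) = 2.0
|y|^q = 6.9656^2.0 = 48.5196
f*(6.9656) = 48.5196 / 2.0 = 24.2598


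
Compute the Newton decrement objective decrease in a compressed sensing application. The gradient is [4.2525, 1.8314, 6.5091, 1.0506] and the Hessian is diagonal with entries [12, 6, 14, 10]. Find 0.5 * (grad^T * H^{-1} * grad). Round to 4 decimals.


Step 1: H is diagonal, so H^(-1) * g = [0.3544, 0.3052, 0.4649, 0.1051].
Step 2: g^T H^(-1) g = sum_i g_i^2 / H_ii
  = (4.2525)^2/12 + (1.8314)^2/6 + (6.5091)^2/14 + (1.0506)^2/10
  = 1.507 + 0.559 + 3.0263 + 0.1104 = 5.2027
Step 3: Objective decrease = 0.5 * g^T H^(-1) g = 2.6013


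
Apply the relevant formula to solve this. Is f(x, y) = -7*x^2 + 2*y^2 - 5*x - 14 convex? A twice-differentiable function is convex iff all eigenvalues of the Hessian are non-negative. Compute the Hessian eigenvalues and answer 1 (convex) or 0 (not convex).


The Hessian of f(x,y) = -7*x^2 + 2*y^2 - 5*x - 14 is:
H = [[-14, 0], [0, 4]]
Trace = -14 + 4 = -10
Determinant = -14*4 - (0)^2 = -56
Discriminant = (-10)^2 - 4*-56 = 324.0
Eigenvalues: lambda_1 = -14.0, lambda_2 = 4.0
The function is not convex.

0


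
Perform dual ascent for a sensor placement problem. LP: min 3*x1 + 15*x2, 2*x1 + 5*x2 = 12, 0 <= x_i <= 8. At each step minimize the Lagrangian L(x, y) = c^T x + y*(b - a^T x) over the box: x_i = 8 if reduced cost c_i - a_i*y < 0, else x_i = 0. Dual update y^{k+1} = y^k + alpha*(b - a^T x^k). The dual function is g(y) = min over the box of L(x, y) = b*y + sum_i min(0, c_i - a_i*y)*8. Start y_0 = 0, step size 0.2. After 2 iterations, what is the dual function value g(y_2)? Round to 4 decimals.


Dual ascent for LP: min 3*x1 + 15*x2, 2*x1 + 5*x2 = 12, 0 <= x_i <= 8
Step 1: y^k = 0.0, reduced costs: (3.0, 15.0)
  x^k = (0.0, 0.0), subgradient = b - a^T x = 12.0
  y^{k+1} = 0.0 + 0.2*12.0 = 2.4
Step 2: y^k = 2.4, reduced costs: (-1.8, 3.0)
  x^k = (8.0, 0.0), subgradient = b - a^T x = -4.0
  y^{k+1} = 2.4 + 0.2*-4.0 = 1.6
Dual objective at y_2 = 1.6: reduced costs (-0.2, 7.0), box minimizer x = (8.0, 0.0)
g(y_2) = b*y + (c1 - a1*y)*x1 + (c2 - a2*y)*x2 = 12*1.6 + (-0.2)*8.0 + 7.0*0.0 = 19.2 - 1.6 + 0.0 = 17.6


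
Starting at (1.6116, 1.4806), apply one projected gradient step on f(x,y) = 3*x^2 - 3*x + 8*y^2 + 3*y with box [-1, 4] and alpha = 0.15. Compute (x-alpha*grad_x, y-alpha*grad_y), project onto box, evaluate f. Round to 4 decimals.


Step 1: Compute gradient at (1.6116, 1.4806).
grad_x = 2*3*1.6116 - 3 = 6.6696
grad_y = 2*8*1.4806 + 3 = 26.6896
Step 2: Gradient step.
x_raw = 1.6116 - 0.15*6.6696 = 0.6112
y_raw = 1.4806 - 0.15*26.6896 = -2.5228
Step 3: Project onto [-1, 4].
x_proj = clip(0.6112) = 0.6112
y_proj = clip(-2.5228) = -1.0
Step 4: Evaluate f.
f(0.6112, -1.0) = 4.2871


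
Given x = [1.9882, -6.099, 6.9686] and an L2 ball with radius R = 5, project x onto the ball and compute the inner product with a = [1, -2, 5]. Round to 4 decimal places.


Step 1: Compute ||x|| (intermediates to 6 decimals).
||x|| = sqrt(1.9882^2 + (-6.099)^2 + 6.9686^2) = 9.471649
Step 2: Project.
Since ||x|| > R, scale = R/||x|| = 5/9.471649 = 0.527891, proj(x) = scale * x
proj(x) = [1.049553, -3.219607, 3.678661]
Step 3: Dot product.
a^T * proj(x) = 1*1.049553 - 2*(-3.219607) + 5*3.678661 = 25.8821


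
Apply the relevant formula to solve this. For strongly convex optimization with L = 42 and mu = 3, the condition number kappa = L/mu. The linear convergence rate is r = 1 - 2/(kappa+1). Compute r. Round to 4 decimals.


Step 1: Compute the condition number.
kappa = L/mu = 42/3 = 14.0
Step 2: Compute the convergence rate.
r = 1 - 2/(kappa + 1) = 1 - 2*mu/(L + mu) = (L - mu)/(L + mu) = 39/45 = 0.8667


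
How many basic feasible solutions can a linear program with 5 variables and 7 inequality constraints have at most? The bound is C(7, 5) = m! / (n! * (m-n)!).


Each vertex corresponds to some choice of n active constraints out of m, so the number of vertices is at most C(m, n) = m! / (n!(m-n)!).
m = 7, n = 5
Numerator: 7 * 6 * 5 * 4 * 3
Denominator: 5! = 120
C(7, 5) = 21


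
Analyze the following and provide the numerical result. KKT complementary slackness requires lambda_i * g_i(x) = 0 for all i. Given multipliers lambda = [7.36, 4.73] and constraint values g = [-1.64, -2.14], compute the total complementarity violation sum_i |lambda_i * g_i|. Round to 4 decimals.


KKT complementary slackness check:
lambda_1 * g_1 = 7.36 * -1.64 = -12.0704
lambda_2 * g_2 = 4.73 * -2.14 = -10.1222
Total violation = 12.0704 + 10.1222 = 22.1926


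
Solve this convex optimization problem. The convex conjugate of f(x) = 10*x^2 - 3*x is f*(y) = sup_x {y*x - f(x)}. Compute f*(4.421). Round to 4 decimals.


f*(y) = sup_x {y*x - a*x^2 - b*x} = sup_x {(y-b)*x - a*x^2}
FOC: (y - b) - 2a*x = 0 => x* = (y - b)/(2a)
x* = (4.421 + 3)/(2*10) = 0.3711
f*(4.421) = (y-b)^2/(4a) = (4.421 + 3)^2/(4*10)
= 55.0712/40 = 1.3768


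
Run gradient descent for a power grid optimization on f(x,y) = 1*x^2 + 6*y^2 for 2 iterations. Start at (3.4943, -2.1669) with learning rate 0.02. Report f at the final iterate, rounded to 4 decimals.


Gradient descent on f(x,y) = 1*x^2 + 6*y^2.
Starting point: (3.4943, -2.1669), alpha = 0.02
Step 1: grad_x = 2*1*3.4943 = 6.9886, grad_y = 2*6*-2.1669 = -26.0028
  x_1 = 3.4943 - 0.02*6.9886 = 3.3545
  y_1 = -2.1669 - 0.02*-26.0028 = -1.6468
Step 2: grad_x = 2*1*3.3545 = 6.7091, grad_y = 2*6*-1.6468 = -19.7621
  x_2 = 3.3545 - 0.02*6.7091 = 3.2203
  y_2 = -1.6468 - 0.02*-19.7621 = -1.2516
f(3.2203, -1.2516) = 1*3.2203^2 + 6*(-1.2516)^2 = 19.7697


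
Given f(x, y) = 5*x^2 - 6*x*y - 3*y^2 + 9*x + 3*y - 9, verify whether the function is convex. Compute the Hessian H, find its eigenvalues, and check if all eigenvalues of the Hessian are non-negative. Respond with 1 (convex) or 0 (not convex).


The Hessian of f(x,y) = 5*x^2 - 6*x*y - 3*y^2 + 9*x + 3*y - 9 is:
H = [[10, -6], [-6, -6]]
Trace = 10 - 6 = 4
Determinant = 10*-6 - (-6)^2 = -96
Discriminant = (4)^2 - 4*-96 = 400.0
Eigenvalues: lambda_1 = -8.0, lambda_2 = 12.0
The function is not convex.

0


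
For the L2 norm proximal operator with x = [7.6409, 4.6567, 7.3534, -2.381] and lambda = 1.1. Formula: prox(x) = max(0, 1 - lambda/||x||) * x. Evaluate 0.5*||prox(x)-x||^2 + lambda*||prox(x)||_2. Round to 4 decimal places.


Step 1: Compute ||x||.
||x|| = 11.8241
Step 2: Compute scaling factor.
scale = max(0, 1 - 1.1/11.8241) = 0.907
Step 3: prox(x) = [6.9301, 4.2235, 6.6693, -2.1595]
||prox(x)|| = 10.7241
Step 4: Proximal objective.
0.5*||prox-x||^2 = 0.605
lambda*||prox|| = 11.7965
Total = 12.4015


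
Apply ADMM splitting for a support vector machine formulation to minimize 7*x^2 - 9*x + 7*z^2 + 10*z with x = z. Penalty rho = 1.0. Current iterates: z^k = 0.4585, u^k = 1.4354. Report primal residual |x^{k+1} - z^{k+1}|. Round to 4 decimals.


ADMM iteration with rho = 1.0, z^k = 0.4585, u^k = 1.4354
Step 1: x-update.
Minimize 7*x^2 - 9*x + (1.0/2)*(x - 0.4585 + 1.4354)^2
FOC: (2*7 + 1.0)*x = 9 + 1.0*(0.4585 - 1.4354)
x^{k+1} = 0.5349
Step 2: z-update.
Minimize 7*z^2 + 10*z + (1.0/2)*(0.5349 - z + 1.4354)^2
FOC: (2*7 + 1.0)*z = -10 + 1.0*(0.5349 + 1.4354)
z^{k+1} = -0.5353
Step 3: u-update.
u^{k+1} = 1.4354 + 0.5349 + 0.5353 = 2.5056
Step 4: Primal residual = |0.5349 + 0.5353| = 1.0702


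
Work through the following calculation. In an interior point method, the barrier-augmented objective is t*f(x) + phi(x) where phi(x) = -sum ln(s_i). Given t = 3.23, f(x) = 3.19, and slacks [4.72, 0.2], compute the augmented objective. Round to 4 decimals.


Step 1: Compute log-barrier.
ln values: [1.5518, -1.6094]
phi = -(1.5518 - 1.6094) = 0.0576
Step 2: Compute augmented objective.
t*f(x) = 3.23*3.19 = 10.3037
Total = 10.3037 + 0.0576 = 10.3613


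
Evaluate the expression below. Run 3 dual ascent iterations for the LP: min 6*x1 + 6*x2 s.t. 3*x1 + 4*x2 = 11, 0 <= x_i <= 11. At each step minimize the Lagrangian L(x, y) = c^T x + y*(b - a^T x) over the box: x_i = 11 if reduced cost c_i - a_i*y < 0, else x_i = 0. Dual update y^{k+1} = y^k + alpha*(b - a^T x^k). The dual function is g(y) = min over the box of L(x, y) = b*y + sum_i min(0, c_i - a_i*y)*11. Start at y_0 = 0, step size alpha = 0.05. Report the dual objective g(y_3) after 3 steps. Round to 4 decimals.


Dual ascent for LP: min 6*x1 + 6*x2, 3*x1 + 4*x2 = 11, 0 <= x_i <= 11
Step 1: y^k = 0.0, reduced costs: (6.0, 6.0)
  x^k = (0.0, 0.0), subgradient = b - a^T x = 11.0
  y^{k+1} = 0.0 + 0.05*11.0 = 0.55
Step 2: y^k = 0.55, reduced costs: (4.35, 3.8)
  x^k = (0.0, 0.0), subgradient = b - a^T x = 11.0
  y^{k+1} = 0.55 + 0.05*11.0 = 1.1
Step 3: y^k = 1.1, reduced costs: (2.7, 1.6)
  x^k = (0.0, 0.0), subgradient = b - a^T x = 11.0
  y^{k+1} = 1.1 + 0.05*11.0 = 1.65
Dual objective at y_3 = 1.65: reduced costs (1.05, -0.6), box minimizer x = (0.0, 11.0)
g(y_3) = b*y + (c1 - a1*y)*x1 + (c2 - a2*y)*x2 = 11*1.65 + 1.05*0.0 + (-0.6)*11.0 = 18.15 + 0.0 - 6.6 = 11.55
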